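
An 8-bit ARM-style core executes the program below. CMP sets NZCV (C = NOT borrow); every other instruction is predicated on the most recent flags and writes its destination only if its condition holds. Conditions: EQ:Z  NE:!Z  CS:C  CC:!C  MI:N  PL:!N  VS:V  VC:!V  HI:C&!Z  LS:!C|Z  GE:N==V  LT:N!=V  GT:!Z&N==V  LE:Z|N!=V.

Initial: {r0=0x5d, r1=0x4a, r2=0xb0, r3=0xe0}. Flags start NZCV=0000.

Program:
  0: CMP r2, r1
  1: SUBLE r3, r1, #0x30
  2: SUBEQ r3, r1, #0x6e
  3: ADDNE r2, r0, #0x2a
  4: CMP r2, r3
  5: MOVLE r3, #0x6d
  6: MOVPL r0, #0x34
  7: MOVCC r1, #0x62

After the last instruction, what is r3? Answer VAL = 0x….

VAL = 0x6d

0: ✓ CMP  NZCV=0011
1: ✓ SUBLE  r3←0x1a
2: · SUBEQ
3: ✓ ADDNE  r2←0x87
4: ✓ CMP  NZCV=0011
5: ✓ MOVLE  r3←0x6d
6: ✓ MOVPL  r0←0x34
7: · MOVCC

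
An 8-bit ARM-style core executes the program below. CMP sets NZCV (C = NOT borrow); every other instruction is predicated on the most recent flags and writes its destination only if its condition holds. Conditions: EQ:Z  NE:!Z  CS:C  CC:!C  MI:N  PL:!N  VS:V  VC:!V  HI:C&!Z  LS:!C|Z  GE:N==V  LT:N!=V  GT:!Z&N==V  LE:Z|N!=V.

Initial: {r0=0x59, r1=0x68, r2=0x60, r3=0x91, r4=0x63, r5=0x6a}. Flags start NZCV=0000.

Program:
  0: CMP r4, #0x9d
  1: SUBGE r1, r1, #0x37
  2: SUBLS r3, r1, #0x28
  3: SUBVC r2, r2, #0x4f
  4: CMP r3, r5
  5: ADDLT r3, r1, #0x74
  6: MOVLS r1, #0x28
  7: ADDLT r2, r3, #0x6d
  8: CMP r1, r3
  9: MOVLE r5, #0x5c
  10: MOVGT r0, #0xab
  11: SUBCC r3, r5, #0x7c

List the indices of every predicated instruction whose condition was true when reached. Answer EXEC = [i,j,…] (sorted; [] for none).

[0] flags=1001 → (cmp)
[1] flags=1001 GE?T → r1=0x31
[2] flags=1001 LS?T → r3=0x09
[3] flags=1001 VC?F → skip
[4] flags=1000 → (cmp)
[5] flags=1000 LT?T → r3=0xa5
[6] flags=1000 LS?T → r1=0x28
[7] flags=1000 LT?T → r2=0x12
[8] flags=1001 → (cmp)
[9] flags=1001 LE?F → skip
[10] flags=1001 GT?T → r0=0xab
[11] flags=1001 CC?T → r3=0xee

EXEC = [1,2,5,6,7,10,11]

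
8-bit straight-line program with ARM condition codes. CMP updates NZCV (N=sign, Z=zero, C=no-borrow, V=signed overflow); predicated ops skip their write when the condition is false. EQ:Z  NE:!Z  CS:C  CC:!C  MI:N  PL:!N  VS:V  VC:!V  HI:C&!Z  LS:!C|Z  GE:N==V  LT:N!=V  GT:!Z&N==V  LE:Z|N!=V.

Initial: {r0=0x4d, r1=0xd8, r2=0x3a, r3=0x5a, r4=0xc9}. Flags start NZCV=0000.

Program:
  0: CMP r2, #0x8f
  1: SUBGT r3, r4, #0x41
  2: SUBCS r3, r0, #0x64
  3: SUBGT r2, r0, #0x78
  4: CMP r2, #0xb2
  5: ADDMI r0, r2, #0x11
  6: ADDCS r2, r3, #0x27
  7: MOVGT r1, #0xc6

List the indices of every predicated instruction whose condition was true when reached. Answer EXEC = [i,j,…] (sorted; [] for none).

0: ✓ CMP  NZCV=1001
1: ✓ SUBGT  r3←0x88
2: · SUBCS
3: ✓ SUBGT  r2←0xd5
4: ✓ CMP  NZCV=0010
5: · ADDMI
6: ✓ ADDCS  r2←0xaf
7: ✓ MOVGT  r1←0xc6

EXEC = [1,3,6,7]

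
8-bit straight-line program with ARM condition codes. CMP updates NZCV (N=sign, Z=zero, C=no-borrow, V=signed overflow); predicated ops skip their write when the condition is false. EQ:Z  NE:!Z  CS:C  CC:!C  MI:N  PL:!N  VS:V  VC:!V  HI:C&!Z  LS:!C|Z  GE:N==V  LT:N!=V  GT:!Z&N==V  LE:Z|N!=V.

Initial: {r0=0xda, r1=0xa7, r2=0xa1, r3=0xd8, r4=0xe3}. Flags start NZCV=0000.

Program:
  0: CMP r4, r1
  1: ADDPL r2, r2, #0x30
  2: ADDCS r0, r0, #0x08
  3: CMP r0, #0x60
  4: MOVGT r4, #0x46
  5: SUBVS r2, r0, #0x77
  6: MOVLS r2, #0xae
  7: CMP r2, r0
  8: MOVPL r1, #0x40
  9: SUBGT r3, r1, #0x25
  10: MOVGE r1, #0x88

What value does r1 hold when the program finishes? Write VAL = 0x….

VAL = 0xa7

[0] flags=0010 → (cmp)
[1] flags=0010 PL?T → r2=0xd1
[2] flags=0010 CS?T → r0=0xe2
[3] flags=1010 → (cmp)
[4] flags=1010 GT?F → skip
[5] flags=1010 VS?F → skip
[6] flags=1010 LS?F → skip
[7] flags=1000 → (cmp)
[8] flags=1000 PL?F → skip
[9] flags=1000 GT?F → skip
[10] flags=1000 GE?F → skip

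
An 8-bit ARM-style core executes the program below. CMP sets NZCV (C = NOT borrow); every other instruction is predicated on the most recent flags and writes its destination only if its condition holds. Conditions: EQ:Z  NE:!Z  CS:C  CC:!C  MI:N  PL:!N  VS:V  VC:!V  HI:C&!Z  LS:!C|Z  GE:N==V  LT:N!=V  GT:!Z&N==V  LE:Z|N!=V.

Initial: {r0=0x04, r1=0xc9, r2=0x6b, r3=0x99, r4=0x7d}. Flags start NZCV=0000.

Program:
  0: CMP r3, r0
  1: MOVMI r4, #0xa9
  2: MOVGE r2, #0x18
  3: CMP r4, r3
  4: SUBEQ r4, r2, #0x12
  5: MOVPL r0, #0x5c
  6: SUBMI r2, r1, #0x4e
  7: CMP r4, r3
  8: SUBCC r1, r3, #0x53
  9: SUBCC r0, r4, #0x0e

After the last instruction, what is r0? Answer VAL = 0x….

[0] flags=1010 → (cmp)
[1] flags=1010 MI?T → r4=0xa9
[2] flags=1010 GE?F → skip
[3] flags=0010 → (cmp)
[4] flags=0010 EQ?F → skip
[5] flags=0010 PL?T → r0=0x5c
[6] flags=0010 MI?F → skip
[7] flags=0010 → (cmp)
[8] flags=0010 CC?F → skip
[9] flags=0010 CC?F → skip

VAL = 0x5c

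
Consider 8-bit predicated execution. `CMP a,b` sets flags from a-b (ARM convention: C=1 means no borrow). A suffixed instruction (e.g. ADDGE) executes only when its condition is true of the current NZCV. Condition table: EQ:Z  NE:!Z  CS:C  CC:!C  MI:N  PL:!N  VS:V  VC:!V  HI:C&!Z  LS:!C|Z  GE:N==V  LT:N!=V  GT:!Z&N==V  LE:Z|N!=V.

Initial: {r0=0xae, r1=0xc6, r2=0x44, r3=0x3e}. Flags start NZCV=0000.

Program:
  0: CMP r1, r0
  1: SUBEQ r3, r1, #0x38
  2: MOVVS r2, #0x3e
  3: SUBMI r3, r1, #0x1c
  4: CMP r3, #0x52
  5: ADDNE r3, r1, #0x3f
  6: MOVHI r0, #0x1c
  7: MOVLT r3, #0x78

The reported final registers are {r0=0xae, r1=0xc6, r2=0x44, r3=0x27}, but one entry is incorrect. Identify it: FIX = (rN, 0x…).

[0] flags=0010 → (cmp)
[1] flags=0010 EQ?F → skip
[2] flags=0010 VS?F → skip
[3] flags=0010 MI?F → skip
[4] flags=1000 → (cmp)
[5] flags=1000 NE?T → r3=0x05
[6] flags=1000 HI?F → skip
[7] flags=1000 LT?T → r3=0x78

FIX = (r3, 0x78)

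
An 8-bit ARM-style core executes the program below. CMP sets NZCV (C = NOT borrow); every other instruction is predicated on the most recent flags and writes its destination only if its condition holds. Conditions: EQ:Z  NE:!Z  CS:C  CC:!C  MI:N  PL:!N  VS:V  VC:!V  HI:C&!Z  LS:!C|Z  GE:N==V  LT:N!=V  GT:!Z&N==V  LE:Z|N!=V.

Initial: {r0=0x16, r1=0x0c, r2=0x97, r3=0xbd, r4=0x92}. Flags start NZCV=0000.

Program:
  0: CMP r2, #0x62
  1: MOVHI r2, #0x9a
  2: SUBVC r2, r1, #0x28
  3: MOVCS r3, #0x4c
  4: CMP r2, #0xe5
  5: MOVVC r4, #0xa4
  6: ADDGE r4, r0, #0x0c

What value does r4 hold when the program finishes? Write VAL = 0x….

[0] flags=0011 → (cmp)
[1] flags=0011 HI?T → r2=0x9a
[2] flags=0011 VC?F → skip
[3] flags=0011 CS?T → r3=0x4c
[4] flags=1000 → (cmp)
[5] flags=1000 VC?T → r4=0xa4
[6] flags=1000 GE?F → skip

VAL = 0xa4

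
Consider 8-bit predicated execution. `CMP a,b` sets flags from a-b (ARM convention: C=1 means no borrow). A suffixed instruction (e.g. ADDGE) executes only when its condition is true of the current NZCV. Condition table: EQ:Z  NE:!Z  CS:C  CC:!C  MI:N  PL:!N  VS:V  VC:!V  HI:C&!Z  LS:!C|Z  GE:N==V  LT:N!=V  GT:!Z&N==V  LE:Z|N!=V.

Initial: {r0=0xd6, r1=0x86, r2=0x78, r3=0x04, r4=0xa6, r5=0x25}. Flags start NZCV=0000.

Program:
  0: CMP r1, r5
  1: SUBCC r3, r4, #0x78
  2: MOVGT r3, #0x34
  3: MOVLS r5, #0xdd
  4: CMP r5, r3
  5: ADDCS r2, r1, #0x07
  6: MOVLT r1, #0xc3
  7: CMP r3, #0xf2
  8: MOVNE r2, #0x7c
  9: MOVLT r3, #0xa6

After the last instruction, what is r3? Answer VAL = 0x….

VAL = 0x04

[0] flags=0011 → (cmp)
[1] flags=0011 CC?F → skip
[2] flags=0011 GT?F → skip
[3] flags=0011 LS?F → skip
[4] flags=0010 → (cmp)
[5] flags=0010 CS?T → r2=0x8d
[6] flags=0010 LT?F → skip
[7] flags=0000 → (cmp)
[8] flags=0000 NE?T → r2=0x7c
[9] flags=0000 LT?F → skip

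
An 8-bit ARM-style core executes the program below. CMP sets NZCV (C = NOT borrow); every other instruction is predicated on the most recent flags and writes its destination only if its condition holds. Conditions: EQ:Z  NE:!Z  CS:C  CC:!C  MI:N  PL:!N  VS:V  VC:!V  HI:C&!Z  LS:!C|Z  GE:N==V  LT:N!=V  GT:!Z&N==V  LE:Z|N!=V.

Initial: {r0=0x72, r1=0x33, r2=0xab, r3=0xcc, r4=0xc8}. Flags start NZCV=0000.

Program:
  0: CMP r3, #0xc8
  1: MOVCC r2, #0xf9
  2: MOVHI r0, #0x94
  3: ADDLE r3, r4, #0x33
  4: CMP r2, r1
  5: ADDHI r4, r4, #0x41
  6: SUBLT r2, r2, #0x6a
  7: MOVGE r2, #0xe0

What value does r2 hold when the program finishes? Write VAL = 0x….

VAL = 0x41

[0] flags=0010 → (cmp)
[1] flags=0010 CC?F → skip
[2] flags=0010 HI?T → r0=0x94
[3] flags=0010 LE?F → skip
[4] flags=0011 → (cmp)
[5] flags=0011 HI?T → r4=0x09
[6] flags=0011 LT?T → r2=0x41
[7] flags=0011 GE?F → skip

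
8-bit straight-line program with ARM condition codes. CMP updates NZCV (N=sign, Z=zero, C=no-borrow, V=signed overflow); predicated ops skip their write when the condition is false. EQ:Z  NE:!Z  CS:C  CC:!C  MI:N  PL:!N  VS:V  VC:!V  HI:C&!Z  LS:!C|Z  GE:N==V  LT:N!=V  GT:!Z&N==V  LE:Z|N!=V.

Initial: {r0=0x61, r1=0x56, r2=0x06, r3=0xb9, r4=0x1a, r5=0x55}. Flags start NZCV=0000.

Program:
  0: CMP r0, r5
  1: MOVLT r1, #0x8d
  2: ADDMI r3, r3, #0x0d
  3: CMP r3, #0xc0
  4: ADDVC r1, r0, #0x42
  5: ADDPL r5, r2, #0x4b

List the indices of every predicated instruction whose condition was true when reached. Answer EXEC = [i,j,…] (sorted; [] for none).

0: ✓ CMP  NZCV=0010
1: · MOVLT
2: · ADDMI
3: ✓ CMP  NZCV=1000
4: ✓ ADDVC  r1←0xa3
5: · ADDPL

EXEC = [4]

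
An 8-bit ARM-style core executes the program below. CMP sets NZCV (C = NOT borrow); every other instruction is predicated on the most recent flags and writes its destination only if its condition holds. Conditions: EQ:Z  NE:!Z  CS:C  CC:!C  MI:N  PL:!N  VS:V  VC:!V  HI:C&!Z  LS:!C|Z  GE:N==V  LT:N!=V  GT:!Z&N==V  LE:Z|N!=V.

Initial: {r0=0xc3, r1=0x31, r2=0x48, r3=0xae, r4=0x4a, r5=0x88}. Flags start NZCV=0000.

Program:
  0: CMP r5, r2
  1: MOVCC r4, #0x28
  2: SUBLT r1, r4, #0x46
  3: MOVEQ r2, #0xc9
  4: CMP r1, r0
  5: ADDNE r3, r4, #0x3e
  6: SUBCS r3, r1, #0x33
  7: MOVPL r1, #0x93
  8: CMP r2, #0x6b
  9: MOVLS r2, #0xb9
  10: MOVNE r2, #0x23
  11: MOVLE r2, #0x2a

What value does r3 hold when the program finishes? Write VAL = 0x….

VAL = 0x88

0: ✓ CMP  NZCV=0011
1: · MOVCC
2: ✓ SUBLT  r1←0x04
3: · MOVEQ
4: ✓ CMP  NZCV=0000
5: ✓ ADDNE  r3←0x88
6: · SUBCS
7: ✓ MOVPL  r1←0x93
8: ✓ CMP  NZCV=1000
9: ✓ MOVLS  r2←0xb9
10: ✓ MOVNE  r2←0x23
11: ✓ MOVLE  r2←0x2a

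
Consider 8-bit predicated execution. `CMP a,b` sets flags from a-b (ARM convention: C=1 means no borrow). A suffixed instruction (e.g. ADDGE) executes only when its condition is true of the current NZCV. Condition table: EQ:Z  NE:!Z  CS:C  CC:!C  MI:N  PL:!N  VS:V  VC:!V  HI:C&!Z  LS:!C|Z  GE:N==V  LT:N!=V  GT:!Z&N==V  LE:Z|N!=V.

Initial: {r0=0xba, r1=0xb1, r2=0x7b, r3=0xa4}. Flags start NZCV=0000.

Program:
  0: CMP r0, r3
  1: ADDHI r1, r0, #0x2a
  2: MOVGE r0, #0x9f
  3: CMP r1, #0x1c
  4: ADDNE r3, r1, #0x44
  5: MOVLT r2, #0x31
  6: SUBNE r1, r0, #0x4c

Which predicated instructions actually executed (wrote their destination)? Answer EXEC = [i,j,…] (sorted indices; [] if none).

0: ✓ CMP  NZCV=0010
1: ✓ ADDHI  r1←0xe4
2: ✓ MOVGE  r0←0x9f
3: ✓ CMP  NZCV=1010
4: ✓ ADDNE  r3←0x28
5: ✓ MOVLT  r2←0x31
6: ✓ SUBNE  r1←0x53

EXEC = [1,2,4,5,6]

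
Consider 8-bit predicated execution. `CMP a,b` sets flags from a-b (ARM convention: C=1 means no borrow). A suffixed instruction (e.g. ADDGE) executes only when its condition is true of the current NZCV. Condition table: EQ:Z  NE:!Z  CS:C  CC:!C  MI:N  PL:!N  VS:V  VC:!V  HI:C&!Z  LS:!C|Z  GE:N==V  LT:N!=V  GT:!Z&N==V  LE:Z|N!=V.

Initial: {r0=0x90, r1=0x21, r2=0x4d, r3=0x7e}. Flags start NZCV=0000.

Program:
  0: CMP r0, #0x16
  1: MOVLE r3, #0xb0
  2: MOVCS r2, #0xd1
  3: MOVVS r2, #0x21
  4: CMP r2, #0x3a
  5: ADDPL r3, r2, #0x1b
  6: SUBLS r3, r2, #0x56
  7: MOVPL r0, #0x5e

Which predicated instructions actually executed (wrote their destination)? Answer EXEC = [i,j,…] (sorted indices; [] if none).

EXEC = [1,2,3,6]

0: ✓ CMP  NZCV=0011
1: ✓ MOVLE  r3←0xb0
2: ✓ MOVCS  r2←0xd1
3: ✓ MOVVS  r2←0x21
4: ✓ CMP  NZCV=1000
5: · ADDPL
6: ✓ SUBLS  r3←0xcb
7: · MOVPL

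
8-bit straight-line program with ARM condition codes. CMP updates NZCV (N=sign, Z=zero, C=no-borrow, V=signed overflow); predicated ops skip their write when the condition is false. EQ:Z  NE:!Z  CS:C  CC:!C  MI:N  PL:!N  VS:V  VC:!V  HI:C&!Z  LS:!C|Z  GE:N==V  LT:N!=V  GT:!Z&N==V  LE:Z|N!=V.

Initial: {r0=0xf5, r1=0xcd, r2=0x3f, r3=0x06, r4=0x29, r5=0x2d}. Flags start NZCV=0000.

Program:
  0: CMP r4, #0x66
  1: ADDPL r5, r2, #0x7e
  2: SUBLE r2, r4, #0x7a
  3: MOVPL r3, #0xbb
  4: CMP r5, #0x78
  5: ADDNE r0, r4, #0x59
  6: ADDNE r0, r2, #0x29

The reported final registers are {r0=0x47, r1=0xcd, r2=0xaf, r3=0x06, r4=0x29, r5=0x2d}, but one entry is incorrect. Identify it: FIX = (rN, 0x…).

FIX = (r0, 0xd8)

[0] flags=1000 → (cmp)
[1] flags=1000 PL?F → skip
[2] flags=1000 LE?T → r2=0xaf
[3] flags=1000 PL?F → skip
[4] flags=1000 → (cmp)
[5] flags=1000 NE?T → r0=0x82
[6] flags=1000 NE?T → r0=0xd8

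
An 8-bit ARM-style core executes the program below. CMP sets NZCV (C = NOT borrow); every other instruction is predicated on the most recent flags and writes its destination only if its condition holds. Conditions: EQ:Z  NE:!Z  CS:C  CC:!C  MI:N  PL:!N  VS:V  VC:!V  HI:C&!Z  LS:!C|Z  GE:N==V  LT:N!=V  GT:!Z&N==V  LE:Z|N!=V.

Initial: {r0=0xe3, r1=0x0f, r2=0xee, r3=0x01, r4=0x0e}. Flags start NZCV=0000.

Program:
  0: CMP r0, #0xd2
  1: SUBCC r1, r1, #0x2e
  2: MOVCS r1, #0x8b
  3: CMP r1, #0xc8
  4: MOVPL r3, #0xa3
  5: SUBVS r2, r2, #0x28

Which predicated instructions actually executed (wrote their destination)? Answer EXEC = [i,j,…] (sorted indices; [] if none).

EXEC = [2]

0: ✓ CMP  NZCV=0010
1: · SUBCC
2: ✓ MOVCS  r1←0x8b
3: ✓ CMP  NZCV=1000
4: · MOVPL
5: · SUBVS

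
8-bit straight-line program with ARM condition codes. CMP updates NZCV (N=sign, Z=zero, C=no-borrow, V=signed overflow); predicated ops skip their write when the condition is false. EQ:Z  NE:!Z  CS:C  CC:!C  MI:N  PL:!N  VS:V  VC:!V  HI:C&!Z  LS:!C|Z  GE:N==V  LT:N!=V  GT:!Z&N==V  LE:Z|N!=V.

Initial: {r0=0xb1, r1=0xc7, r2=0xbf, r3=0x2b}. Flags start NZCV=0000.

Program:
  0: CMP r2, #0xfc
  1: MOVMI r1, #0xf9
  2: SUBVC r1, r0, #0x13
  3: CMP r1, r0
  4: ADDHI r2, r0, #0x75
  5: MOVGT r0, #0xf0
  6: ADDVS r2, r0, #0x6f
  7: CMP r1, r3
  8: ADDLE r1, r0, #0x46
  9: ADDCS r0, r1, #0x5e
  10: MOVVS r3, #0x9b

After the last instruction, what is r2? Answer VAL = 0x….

0: ✓ CMP  NZCV=1000
1: ✓ MOVMI  r1←0xf9
2: ✓ SUBVC  r1←0x9e
3: ✓ CMP  NZCV=1000
4: · ADDHI
5: · MOVGT
6: · ADDVS
7: ✓ CMP  NZCV=0011
8: ✓ ADDLE  r1←0xf7
9: ✓ ADDCS  r0←0x55
10: ✓ MOVVS  r3←0x9b

VAL = 0xbf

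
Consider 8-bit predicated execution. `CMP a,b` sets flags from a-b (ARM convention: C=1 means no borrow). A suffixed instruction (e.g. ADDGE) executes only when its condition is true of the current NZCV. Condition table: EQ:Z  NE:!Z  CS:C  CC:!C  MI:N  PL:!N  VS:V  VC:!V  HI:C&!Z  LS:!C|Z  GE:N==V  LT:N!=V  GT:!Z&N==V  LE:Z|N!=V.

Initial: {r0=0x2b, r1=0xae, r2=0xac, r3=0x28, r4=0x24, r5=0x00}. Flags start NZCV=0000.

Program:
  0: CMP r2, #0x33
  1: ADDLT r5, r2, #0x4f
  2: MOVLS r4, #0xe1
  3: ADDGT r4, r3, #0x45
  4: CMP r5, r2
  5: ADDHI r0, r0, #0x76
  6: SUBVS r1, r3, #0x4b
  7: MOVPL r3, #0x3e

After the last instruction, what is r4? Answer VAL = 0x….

[0] flags=0011 → (cmp)
[1] flags=0011 LT?T → r5=0xfb
[2] flags=0011 LS?F → skip
[3] flags=0011 GT?F → skip
[4] flags=0010 → (cmp)
[5] flags=0010 HI?T → r0=0xa1
[6] flags=0010 VS?F → skip
[7] flags=0010 PL?T → r3=0x3e

VAL = 0x24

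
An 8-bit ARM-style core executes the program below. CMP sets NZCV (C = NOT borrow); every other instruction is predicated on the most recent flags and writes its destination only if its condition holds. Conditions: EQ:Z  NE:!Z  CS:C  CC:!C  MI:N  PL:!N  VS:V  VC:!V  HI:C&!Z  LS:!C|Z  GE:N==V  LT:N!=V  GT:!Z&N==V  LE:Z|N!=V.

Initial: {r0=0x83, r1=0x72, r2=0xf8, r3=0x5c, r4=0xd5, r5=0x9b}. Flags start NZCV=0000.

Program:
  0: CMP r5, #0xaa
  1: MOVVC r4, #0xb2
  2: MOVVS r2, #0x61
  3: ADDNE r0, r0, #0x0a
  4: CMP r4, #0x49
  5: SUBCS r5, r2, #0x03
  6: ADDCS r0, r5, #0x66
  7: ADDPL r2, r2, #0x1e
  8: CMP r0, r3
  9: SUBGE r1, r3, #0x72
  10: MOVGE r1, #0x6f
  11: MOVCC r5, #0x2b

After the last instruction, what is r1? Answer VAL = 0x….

VAL = 0x72

[0] flags=1000 → (cmp)
[1] flags=1000 VC?T → r4=0xb2
[2] flags=1000 VS?F → skip
[3] flags=1000 NE?T → r0=0x8d
[4] flags=0011 → (cmp)
[5] flags=0011 CS?T → r5=0xf5
[6] flags=0011 CS?T → r0=0x5b
[7] flags=0011 PL?T → r2=0x16
[8] flags=1000 → (cmp)
[9] flags=1000 GE?F → skip
[10] flags=1000 GE?F → skip
[11] flags=1000 CC?T → r5=0x2b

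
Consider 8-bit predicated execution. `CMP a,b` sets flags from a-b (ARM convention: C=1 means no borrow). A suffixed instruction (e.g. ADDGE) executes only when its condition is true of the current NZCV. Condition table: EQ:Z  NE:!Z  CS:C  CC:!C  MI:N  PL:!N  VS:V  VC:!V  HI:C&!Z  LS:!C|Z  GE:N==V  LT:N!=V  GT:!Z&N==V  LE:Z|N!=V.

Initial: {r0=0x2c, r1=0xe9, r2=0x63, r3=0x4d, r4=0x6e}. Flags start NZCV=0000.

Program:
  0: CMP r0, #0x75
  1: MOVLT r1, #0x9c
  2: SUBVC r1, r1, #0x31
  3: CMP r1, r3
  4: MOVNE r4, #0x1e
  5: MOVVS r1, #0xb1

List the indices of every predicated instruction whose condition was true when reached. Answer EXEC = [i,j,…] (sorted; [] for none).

[0] flags=1000 → (cmp)
[1] flags=1000 LT?T → r1=0x9c
[2] flags=1000 VC?T → r1=0x6b
[3] flags=0010 → (cmp)
[4] flags=0010 NE?T → r4=0x1e
[5] flags=0010 VS?F → skip

EXEC = [1,2,4]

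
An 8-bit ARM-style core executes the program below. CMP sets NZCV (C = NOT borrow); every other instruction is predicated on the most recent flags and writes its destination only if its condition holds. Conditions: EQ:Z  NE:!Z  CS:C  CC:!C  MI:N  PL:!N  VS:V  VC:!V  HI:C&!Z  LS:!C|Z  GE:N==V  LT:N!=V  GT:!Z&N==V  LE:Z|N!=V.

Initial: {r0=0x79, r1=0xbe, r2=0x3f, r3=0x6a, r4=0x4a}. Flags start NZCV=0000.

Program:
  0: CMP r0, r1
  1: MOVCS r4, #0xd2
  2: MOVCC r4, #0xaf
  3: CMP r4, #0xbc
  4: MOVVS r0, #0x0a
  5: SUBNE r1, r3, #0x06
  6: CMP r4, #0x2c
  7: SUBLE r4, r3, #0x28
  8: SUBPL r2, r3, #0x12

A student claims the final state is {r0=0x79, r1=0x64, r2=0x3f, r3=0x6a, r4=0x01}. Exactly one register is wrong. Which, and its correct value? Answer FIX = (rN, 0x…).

0: ✓ CMP  NZCV=1001
1: · MOVCS
2: ✓ MOVCC  r4←0xaf
3: ✓ CMP  NZCV=1000
4: · MOVVS
5: ✓ SUBNE  r1←0x64
6: ✓ CMP  NZCV=1010
7: ✓ SUBLE  r4←0x42
8: · SUBPL

FIX = (r4, 0x42)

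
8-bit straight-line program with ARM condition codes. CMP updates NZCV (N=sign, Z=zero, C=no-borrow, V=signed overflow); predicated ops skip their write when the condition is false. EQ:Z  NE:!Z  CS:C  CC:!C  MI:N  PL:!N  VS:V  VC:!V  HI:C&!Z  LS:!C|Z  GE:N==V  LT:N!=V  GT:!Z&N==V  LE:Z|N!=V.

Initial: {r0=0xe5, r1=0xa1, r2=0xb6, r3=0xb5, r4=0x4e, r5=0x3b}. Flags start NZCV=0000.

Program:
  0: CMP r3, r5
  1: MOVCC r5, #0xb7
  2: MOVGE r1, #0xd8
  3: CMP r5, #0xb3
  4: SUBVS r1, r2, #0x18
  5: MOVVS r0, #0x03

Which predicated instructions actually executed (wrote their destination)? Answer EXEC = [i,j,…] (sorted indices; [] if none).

[0] flags=0011 → (cmp)
[1] flags=0011 CC?F → skip
[2] flags=0011 GE?F → skip
[3] flags=1001 → (cmp)
[4] flags=1001 VS?T → r1=0x9e
[5] flags=1001 VS?T → r0=0x03

EXEC = [4,5]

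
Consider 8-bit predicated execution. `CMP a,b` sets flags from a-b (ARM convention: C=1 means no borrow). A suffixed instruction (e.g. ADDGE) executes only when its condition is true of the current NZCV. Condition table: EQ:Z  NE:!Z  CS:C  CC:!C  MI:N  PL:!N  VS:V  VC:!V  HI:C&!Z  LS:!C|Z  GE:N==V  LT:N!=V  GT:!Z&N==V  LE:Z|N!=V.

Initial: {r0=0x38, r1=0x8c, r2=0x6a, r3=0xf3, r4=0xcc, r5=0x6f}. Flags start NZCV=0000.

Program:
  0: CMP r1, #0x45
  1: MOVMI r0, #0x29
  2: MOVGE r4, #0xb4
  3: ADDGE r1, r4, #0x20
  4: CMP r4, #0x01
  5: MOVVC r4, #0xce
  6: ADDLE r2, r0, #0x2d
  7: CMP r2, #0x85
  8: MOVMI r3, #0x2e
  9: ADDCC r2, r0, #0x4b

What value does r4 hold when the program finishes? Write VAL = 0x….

[0] flags=0011 → (cmp)
[1] flags=0011 MI?F → skip
[2] flags=0011 GE?F → skip
[3] flags=0011 GE?F → skip
[4] flags=1010 → (cmp)
[5] flags=1010 VC?T → r4=0xce
[6] flags=1010 LE?T → r2=0x65
[7] flags=1001 → (cmp)
[8] flags=1001 MI?T → r3=0x2e
[9] flags=1001 CC?T → r2=0x83

VAL = 0xce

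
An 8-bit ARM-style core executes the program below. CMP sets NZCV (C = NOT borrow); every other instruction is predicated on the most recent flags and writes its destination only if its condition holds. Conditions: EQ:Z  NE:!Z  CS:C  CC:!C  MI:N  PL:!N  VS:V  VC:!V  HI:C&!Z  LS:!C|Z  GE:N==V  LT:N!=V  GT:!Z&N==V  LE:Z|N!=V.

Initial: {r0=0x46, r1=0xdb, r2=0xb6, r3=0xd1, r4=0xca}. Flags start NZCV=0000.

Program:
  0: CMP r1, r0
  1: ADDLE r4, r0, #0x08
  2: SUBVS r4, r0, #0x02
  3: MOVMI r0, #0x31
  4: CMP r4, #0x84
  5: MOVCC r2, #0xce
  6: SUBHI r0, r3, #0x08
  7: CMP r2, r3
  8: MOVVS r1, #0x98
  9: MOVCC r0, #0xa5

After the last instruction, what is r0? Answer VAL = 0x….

0: ✓ CMP  NZCV=1010
1: ✓ ADDLE  r4←0x4e
2: · SUBVS
3: ✓ MOVMI  r0←0x31
4: ✓ CMP  NZCV=1001
5: ✓ MOVCC  r2←0xce
6: · SUBHI
7: ✓ CMP  NZCV=1000
8: · MOVVS
9: ✓ MOVCC  r0←0xa5

VAL = 0xa5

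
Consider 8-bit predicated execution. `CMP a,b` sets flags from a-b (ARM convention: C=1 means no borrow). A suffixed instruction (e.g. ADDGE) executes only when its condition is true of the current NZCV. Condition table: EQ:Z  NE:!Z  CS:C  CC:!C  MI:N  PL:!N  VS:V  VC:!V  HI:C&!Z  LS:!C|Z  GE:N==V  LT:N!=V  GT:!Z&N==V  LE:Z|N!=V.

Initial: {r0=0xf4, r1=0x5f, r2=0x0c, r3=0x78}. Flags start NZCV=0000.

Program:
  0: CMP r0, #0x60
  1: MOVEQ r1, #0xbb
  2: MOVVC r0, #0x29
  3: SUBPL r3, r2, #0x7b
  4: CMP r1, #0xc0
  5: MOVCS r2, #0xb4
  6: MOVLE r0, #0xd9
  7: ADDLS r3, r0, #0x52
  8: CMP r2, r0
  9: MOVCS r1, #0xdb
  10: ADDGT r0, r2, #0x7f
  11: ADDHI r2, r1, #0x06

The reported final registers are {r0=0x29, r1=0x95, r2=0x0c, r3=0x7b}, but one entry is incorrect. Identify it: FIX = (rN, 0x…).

[0] flags=1010 → (cmp)
[1] flags=1010 EQ?F → skip
[2] flags=1010 VC?T → r0=0x29
[3] flags=1010 PL?F → skip
[4] flags=1001 → (cmp)
[5] flags=1001 CS?F → skip
[6] flags=1001 LE?F → skip
[7] flags=1001 LS?T → r3=0x7b
[8] flags=1000 → (cmp)
[9] flags=1000 CS?F → skip
[10] flags=1000 GT?F → skip
[11] flags=1000 HI?F → skip

FIX = (r1, 0x5f)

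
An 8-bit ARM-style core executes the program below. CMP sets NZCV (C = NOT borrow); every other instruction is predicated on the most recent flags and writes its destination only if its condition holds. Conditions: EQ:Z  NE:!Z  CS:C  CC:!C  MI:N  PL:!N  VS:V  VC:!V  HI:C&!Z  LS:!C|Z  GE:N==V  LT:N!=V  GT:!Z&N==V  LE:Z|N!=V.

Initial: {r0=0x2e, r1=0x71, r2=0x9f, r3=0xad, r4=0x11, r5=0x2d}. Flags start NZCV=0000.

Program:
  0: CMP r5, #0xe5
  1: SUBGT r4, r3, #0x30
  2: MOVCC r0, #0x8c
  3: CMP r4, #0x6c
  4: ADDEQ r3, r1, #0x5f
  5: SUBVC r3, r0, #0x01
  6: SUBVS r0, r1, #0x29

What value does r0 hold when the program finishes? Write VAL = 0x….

[0] flags=0000 → (cmp)
[1] flags=0000 GT?T → r4=0x7d
[2] flags=0000 CC?T → r0=0x8c
[3] flags=0010 → (cmp)
[4] flags=0010 EQ?F → skip
[5] flags=0010 VC?T → r3=0x8b
[6] flags=0010 VS?F → skip

VAL = 0x8c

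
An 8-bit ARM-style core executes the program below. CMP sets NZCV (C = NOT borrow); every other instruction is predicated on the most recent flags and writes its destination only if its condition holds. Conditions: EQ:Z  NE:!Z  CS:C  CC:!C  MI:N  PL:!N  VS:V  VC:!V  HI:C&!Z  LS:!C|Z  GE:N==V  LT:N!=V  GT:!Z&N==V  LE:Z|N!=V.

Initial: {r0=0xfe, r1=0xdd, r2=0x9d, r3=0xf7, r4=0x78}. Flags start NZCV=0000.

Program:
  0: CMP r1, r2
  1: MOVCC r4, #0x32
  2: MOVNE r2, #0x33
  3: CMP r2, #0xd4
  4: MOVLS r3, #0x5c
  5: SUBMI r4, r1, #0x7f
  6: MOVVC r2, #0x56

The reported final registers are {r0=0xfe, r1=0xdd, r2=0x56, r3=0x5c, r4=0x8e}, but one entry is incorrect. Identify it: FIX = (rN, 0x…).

[0] flags=0010 → (cmp)
[1] flags=0010 CC?F → skip
[2] flags=0010 NE?T → r2=0x33
[3] flags=0000 → (cmp)
[4] flags=0000 LS?T → r3=0x5c
[5] flags=0000 MI?F → skip
[6] flags=0000 VC?T → r2=0x56

FIX = (r4, 0x78)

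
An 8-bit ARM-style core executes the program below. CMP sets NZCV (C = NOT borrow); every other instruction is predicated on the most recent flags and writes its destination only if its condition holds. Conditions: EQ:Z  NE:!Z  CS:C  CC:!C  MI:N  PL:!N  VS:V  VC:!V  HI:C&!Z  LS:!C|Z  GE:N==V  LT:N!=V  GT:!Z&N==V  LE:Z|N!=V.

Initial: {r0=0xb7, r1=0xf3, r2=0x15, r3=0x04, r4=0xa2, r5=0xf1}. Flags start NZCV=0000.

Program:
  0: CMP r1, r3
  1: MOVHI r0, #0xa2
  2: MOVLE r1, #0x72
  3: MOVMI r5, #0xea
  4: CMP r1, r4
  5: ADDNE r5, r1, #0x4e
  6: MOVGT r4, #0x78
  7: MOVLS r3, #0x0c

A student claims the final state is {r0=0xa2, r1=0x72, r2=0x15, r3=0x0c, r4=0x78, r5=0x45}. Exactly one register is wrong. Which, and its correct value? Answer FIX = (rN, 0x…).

0: ✓ CMP  NZCV=1010
1: ✓ MOVHI  r0←0xa2
2: ✓ MOVLE  r1←0x72
3: ✓ MOVMI  r5←0xea
4: ✓ CMP  NZCV=1001
5: ✓ ADDNE  r5←0xc0
6: ✓ MOVGT  r4←0x78
7: ✓ MOVLS  r3←0x0c

FIX = (r5, 0xc0)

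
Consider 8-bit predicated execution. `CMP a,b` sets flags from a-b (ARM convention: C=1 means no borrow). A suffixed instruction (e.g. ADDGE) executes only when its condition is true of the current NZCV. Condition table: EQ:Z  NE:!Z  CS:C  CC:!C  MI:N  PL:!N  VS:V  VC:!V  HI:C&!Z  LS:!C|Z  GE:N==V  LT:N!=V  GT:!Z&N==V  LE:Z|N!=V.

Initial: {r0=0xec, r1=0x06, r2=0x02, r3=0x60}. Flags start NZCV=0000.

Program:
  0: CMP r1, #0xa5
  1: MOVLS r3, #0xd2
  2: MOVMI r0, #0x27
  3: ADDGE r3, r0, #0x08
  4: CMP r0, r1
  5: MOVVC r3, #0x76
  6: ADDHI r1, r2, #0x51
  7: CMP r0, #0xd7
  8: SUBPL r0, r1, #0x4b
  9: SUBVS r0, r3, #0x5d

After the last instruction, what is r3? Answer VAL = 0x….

VAL = 0x76

[0] flags=0000 → (cmp)
[1] flags=0000 LS?T → r3=0xd2
[2] flags=0000 MI?F → skip
[3] flags=0000 GE?T → r3=0xf4
[4] flags=1010 → (cmp)
[5] flags=1010 VC?T → r3=0x76
[6] flags=1010 HI?T → r1=0x53
[7] flags=0010 → (cmp)
[8] flags=0010 PL?T → r0=0x08
[9] flags=0010 VS?F → skip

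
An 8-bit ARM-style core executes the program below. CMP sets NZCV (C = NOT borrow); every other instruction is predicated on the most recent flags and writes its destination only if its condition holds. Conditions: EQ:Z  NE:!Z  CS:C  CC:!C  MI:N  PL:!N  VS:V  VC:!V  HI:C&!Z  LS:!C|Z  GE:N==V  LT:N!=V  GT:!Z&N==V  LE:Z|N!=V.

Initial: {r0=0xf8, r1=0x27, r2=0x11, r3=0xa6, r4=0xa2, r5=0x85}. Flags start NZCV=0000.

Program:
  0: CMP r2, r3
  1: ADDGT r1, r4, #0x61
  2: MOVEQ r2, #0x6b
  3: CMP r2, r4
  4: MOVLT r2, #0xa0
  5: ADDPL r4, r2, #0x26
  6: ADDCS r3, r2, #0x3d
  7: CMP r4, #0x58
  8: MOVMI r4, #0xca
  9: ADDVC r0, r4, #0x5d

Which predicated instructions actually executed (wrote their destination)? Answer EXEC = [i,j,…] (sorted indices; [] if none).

EXEC = [1,5,8,9]

[0] flags=0000 → (cmp)
[1] flags=0000 GT?T → r1=0x03
[2] flags=0000 EQ?F → skip
[3] flags=0000 → (cmp)
[4] flags=0000 LT?F → skip
[5] flags=0000 PL?T → r4=0x37
[6] flags=0000 CS?F → skip
[7] flags=1000 → (cmp)
[8] flags=1000 MI?T → r4=0xca
[9] flags=1000 VC?T → r0=0x27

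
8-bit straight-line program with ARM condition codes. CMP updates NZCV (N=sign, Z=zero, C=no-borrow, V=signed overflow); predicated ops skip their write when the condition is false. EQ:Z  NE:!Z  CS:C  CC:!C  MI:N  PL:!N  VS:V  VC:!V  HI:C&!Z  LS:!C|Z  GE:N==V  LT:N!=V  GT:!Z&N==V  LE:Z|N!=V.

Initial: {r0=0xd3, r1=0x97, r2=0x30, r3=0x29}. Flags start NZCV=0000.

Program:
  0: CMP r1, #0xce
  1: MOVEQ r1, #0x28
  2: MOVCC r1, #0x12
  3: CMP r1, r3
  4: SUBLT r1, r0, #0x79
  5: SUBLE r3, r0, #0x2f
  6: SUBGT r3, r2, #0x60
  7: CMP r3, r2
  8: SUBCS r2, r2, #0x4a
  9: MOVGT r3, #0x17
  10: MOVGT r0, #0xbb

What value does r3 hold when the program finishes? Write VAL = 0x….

[0] flags=1000 → (cmp)
[1] flags=1000 EQ?F → skip
[2] flags=1000 CC?T → r1=0x12
[3] flags=1000 → (cmp)
[4] flags=1000 LT?T → r1=0x5a
[5] flags=1000 LE?T → r3=0xa4
[6] flags=1000 GT?F → skip
[7] flags=0011 → (cmp)
[8] flags=0011 CS?T → r2=0xe6
[9] flags=0011 GT?F → skip
[10] flags=0011 GT?F → skip

VAL = 0xa4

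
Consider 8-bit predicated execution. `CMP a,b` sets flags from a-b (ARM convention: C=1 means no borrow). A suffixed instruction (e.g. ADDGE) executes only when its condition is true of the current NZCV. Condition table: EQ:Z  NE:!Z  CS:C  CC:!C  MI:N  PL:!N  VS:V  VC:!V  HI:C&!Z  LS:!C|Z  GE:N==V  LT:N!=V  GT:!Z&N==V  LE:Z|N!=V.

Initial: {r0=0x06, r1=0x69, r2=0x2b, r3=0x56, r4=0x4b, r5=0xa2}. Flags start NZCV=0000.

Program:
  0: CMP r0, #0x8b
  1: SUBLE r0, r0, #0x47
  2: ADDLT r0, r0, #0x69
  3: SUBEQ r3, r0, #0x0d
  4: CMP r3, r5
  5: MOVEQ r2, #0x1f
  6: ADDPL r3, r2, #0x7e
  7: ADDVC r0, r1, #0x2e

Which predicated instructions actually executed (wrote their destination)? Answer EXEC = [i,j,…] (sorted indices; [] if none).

[0] flags=0000 → (cmp)
[1] flags=0000 LE?F → skip
[2] flags=0000 LT?F → skip
[3] flags=0000 EQ?F → skip
[4] flags=1001 → (cmp)
[5] flags=1001 EQ?F → skip
[6] flags=1001 PL?F → skip
[7] flags=1001 VC?F → skip

EXEC = []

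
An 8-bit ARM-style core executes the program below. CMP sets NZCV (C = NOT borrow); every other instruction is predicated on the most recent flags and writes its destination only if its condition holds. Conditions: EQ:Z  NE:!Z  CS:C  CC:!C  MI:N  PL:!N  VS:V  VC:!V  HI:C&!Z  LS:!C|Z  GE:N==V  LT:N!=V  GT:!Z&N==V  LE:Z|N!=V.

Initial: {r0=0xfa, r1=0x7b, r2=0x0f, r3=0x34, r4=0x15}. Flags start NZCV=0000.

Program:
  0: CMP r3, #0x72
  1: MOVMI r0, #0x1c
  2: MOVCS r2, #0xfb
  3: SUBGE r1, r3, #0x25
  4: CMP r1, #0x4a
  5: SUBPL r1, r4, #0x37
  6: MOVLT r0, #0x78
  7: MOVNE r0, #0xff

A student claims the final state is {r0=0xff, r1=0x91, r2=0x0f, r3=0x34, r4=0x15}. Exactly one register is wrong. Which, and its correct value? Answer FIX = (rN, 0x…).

FIX = (r1, 0xde)

0: ✓ CMP  NZCV=1000
1: ✓ MOVMI  r0←0x1c
2: · MOVCS
3: · SUBGE
4: ✓ CMP  NZCV=0010
5: ✓ SUBPL  r1←0xde
6: · MOVLT
7: ✓ MOVNE  r0←0xff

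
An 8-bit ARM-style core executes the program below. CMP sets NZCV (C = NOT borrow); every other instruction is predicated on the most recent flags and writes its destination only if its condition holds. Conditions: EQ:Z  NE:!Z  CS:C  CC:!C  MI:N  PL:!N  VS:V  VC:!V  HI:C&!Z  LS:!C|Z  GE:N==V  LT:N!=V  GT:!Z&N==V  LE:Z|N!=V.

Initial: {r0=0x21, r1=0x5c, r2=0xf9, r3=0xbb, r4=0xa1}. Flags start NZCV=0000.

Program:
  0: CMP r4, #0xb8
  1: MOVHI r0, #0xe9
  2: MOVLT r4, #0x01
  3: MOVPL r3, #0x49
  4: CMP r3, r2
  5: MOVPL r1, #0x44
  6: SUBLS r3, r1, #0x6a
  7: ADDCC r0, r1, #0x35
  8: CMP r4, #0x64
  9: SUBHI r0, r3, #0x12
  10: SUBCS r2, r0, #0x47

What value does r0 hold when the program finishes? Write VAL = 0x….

VAL = 0x91

[0] flags=1000 → (cmp)
[1] flags=1000 HI?F → skip
[2] flags=1000 LT?T → r4=0x01
[3] flags=1000 PL?F → skip
[4] flags=1000 → (cmp)
[5] flags=1000 PL?F → skip
[6] flags=1000 LS?T → r3=0xf2
[7] flags=1000 CC?T → r0=0x91
[8] flags=1000 → (cmp)
[9] flags=1000 HI?F → skip
[10] flags=1000 CS?F → skip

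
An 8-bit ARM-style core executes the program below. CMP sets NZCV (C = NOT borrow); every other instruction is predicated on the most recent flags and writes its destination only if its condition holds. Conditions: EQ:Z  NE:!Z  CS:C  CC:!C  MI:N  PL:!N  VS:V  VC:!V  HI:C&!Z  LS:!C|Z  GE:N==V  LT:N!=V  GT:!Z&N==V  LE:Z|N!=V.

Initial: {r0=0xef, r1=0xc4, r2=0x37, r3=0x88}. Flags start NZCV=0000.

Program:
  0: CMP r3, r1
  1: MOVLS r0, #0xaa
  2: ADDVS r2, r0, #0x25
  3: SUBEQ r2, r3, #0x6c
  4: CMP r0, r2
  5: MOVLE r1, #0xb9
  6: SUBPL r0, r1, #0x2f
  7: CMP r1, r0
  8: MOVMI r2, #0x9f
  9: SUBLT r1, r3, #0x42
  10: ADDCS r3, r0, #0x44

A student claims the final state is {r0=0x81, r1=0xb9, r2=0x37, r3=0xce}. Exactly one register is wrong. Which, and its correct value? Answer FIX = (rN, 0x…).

[0] flags=1000 → (cmp)
[1] flags=1000 LS?T → r0=0xaa
[2] flags=1000 VS?F → skip
[3] flags=1000 EQ?F → skip
[4] flags=0011 → (cmp)
[5] flags=0011 LE?T → r1=0xb9
[6] flags=0011 PL?T → r0=0x8a
[7] flags=0010 → (cmp)
[8] flags=0010 MI?F → skip
[9] flags=0010 LT?F → skip
[10] flags=0010 CS?T → r3=0xce

FIX = (r0, 0x8a)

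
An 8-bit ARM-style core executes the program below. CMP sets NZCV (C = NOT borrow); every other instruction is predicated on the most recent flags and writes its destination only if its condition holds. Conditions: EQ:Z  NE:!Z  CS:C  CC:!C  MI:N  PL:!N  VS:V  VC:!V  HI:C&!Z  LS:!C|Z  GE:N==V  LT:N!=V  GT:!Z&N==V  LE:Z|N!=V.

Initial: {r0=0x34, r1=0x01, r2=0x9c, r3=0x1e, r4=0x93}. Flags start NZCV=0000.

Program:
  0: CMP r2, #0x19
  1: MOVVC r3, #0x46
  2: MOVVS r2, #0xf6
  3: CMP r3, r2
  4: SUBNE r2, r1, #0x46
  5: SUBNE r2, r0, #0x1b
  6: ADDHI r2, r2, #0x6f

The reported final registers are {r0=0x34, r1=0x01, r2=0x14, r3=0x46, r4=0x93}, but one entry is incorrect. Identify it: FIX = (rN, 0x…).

[0] flags=1010 → (cmp)
[1] flags=1010 VC?T → r3=0x46
[2] flags=1010 VS?F → skip
[3] flags=1001 → (cmp)
[4] flags=1001 NE?T → r2=0xbb
[5] flags=1001 NE?T → r2=0x19
[6] flags=1001 HI?F → skip

FIX = (r2, 0x19)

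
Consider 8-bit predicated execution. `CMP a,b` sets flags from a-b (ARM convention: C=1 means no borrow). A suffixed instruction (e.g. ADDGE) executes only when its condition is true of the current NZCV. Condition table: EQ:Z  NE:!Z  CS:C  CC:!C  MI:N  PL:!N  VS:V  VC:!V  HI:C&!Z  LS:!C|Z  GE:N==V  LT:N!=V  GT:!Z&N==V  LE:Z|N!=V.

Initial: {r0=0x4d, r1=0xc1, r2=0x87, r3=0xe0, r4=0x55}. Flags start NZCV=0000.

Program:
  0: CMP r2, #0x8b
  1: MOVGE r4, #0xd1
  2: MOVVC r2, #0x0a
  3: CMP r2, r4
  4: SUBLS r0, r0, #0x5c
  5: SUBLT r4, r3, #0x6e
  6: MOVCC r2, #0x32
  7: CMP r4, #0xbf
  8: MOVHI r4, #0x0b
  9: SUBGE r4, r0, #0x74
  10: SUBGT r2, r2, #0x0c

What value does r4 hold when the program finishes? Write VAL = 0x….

0: ✓ CMP  NZCV=1000
1: · MOVGE
2: ✓ MOVVC  r2←0x0a
3: ✓ CMP  NZCV=1000
4: ✓ SUBLS  r0←0xf1
5: ✓ SUBLT  r4←0x72
6: ✓ MOVCC  r2←0x32
7: ✓ CMP  NZCV=1001
8: · MOVHI
9: ✓ SUBGE  r4←0x7d
10: ✓ SUBGT  r2←0x26

VAL = 0x7d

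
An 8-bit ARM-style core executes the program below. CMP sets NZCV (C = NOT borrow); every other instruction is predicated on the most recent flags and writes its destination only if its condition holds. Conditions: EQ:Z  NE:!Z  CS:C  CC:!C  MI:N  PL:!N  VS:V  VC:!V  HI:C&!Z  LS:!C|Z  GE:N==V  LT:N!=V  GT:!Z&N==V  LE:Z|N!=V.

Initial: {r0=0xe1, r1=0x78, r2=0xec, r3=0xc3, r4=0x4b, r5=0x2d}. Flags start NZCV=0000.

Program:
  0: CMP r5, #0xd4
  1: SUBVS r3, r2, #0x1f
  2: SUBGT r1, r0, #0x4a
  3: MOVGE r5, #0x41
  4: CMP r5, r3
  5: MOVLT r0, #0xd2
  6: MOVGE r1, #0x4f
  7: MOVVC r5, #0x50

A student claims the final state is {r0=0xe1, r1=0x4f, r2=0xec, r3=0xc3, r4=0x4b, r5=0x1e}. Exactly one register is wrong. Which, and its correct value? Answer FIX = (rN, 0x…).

FIX = (r5, 0x50)

[0] flags=0000 → (cmp)
[1] flags=0000 VS?F → skip
[2] flags=0000 GT?T → r1=0x97
[3] flags=0000 GE?T → r5=0x41
[4] flags=0000 → (cmp)
[5] flags=0000 LT?F → skip
[6] flags=0000 GE?T → r1=0x4f
[7] flags=0000 VC?T → r5=0x50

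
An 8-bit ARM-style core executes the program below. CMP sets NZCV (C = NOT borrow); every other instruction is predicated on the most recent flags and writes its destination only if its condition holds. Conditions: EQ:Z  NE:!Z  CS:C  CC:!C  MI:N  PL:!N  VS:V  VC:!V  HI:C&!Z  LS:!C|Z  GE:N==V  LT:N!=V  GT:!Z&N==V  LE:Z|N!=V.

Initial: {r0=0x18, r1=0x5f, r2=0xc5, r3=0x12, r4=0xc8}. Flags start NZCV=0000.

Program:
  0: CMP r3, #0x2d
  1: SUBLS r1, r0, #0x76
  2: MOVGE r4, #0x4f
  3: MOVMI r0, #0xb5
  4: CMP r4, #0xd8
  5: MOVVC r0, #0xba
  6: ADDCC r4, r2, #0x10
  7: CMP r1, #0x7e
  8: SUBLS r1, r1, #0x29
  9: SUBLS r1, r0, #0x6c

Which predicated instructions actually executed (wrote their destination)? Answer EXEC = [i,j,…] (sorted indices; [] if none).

0: ✓ CMP  NZCV=1000
1: ✓ SUBLS  r1←0xa2
2: · MOVGE
3: ✓ MOVMI  r0←0xb5
4: ✓ CMP  NZCV=1000
5: ✓ MOVVC  r0←0xba
6: ✓ ADDCC  r4←0xd5
7: ✓ CMP  NZCV=0011
8: · SUBLS
9: · SUBLS

EXEC = [1,3,5,6]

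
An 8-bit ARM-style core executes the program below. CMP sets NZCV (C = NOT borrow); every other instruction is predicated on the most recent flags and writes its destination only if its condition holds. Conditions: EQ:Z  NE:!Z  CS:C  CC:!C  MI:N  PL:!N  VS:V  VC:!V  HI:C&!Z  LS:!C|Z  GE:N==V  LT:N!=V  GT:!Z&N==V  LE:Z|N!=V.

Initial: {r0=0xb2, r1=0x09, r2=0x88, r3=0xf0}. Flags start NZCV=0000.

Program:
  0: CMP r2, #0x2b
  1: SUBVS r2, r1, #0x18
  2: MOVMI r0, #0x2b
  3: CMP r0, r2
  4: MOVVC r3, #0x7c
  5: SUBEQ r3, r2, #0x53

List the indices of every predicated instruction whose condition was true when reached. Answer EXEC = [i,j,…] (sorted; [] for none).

0: ✓ CMP  NZCV=0011
1: ✓ SUBVS  r2←0xf1
2: · MOVMI
3: ✓ CMP  NZCV=1000
4: ✓ MOVVC  r3←0x7c
5: · SUBEQ

EXEC = [1,4]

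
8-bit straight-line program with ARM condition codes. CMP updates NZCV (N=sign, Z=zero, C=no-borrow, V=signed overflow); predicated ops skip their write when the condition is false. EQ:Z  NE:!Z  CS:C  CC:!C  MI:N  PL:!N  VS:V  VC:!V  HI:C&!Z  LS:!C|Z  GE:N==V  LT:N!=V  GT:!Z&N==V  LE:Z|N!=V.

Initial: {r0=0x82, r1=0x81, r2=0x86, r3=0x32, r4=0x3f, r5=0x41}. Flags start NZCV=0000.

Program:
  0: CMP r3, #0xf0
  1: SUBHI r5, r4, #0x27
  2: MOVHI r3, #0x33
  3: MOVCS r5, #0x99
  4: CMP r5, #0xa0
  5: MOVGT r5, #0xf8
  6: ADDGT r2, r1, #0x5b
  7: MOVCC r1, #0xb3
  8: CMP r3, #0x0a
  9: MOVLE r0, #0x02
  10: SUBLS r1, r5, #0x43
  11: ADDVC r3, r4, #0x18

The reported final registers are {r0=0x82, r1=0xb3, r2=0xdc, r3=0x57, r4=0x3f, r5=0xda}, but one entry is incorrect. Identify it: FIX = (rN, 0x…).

[0] flags=0000 → (cmp)
[1] flags=0000 HI?F → skip
[2] flags=0000 HI?F → skip
[3] flags=0000 CS?F → skip
[4] flags=1001 → (cmp)
[5] flags=1001 GT?T → r5=0xf8
[6] flags=1001 GT?T → r2=0xdc
[7] flags=1001 CC?T → r1=0xb3
[8] flags=0010 → (cmp)
[9] flags=0010 LE?F → skip
[10] flags=0010 LS?F → skip
[11] flags=0010 VC?T → r3=0x57

FIX = (r5, 0xf8)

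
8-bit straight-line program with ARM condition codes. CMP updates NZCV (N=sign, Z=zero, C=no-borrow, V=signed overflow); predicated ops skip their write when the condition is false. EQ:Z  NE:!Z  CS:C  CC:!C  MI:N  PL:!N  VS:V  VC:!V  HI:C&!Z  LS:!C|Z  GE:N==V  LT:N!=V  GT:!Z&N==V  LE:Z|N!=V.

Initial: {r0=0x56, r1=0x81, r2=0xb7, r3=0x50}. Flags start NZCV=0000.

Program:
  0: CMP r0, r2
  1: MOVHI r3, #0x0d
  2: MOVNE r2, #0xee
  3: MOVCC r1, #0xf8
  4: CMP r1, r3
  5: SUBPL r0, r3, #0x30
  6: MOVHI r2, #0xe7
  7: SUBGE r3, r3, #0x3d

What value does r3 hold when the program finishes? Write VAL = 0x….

VAL = 0x50

[0] flags=1001 → (cmp)
[1] flags=1001 HI?F → skip
[2] flags=1001 NE?T → r2=0xee
[3] flags=1001 CC?T → r1=0xf8
[4] flags=1010 → (cmp)
[5] flags=1010 PL?F → skip
[6] flags=1010 HI?T → r2=0xe7
[7] flags=1010 GE?F → skip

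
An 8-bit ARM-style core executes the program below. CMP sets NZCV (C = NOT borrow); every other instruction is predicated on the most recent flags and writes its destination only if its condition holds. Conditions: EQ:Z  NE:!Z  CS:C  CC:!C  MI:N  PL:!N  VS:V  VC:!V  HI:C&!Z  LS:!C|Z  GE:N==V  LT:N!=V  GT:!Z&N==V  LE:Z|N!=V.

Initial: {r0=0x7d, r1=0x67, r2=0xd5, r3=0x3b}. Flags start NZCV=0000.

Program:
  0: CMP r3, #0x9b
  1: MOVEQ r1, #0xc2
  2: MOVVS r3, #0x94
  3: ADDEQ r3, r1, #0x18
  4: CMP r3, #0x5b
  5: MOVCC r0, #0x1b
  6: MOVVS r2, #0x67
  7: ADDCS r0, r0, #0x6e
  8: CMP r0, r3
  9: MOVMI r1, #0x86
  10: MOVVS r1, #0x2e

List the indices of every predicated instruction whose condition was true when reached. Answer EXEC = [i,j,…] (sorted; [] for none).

[0] flags=1001 → (cmp)
[1] flags=1001 EQ?F → skip
[2] flags=1001 VS?T → r3=0x94
[3] flags=1001 EQ?F → skip
[4] flags=0011 → (cmp)
[5] flags=0011 CC?F → skip
[6] flags=0011 VS?T → r2=0x67
[7] flags=0011 CS?T → r0=0xeb
[8] flags=0010 → (cmp)
[9] flags=0010 MI?F → skip
[10] flags=0010 VS?F → skip

EXEC = [2,6,7]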